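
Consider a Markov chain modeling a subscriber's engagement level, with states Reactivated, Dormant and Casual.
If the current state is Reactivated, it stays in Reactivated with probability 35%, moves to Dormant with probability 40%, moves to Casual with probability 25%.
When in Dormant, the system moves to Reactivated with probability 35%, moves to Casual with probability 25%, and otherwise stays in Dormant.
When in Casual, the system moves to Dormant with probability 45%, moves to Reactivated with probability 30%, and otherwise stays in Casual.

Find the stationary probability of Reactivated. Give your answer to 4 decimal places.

Let the stationary distribution be π with π = πP and π_1 + π_2 + π_3 = 1.
π_1 = 0.35·π_1 + 0.35·π_2 + 0.3·π_3
π_2 = 0.4·π_1 + 0.4·π_2 + 0.45·π_3
Solving with the normalization constraint gives π = (0.3375, 0.4125, 0.2500).
So the stationary probability of Reactivated is 0.3375.

0.3375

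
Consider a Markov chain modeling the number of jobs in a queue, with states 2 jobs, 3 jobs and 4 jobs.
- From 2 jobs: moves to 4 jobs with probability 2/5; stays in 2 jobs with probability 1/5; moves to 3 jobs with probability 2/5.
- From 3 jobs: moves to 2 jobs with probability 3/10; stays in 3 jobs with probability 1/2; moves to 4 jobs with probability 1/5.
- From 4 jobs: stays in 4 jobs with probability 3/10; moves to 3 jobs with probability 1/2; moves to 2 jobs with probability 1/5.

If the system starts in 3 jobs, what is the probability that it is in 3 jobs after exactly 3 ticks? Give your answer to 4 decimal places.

0.4750

Propagate the distribution vector 3 ticks from 3 jobs.
After 0 ticks: (0.0000, 1.0000, 0.0000)
After 1 tick: (0.3000, 0.5000, 0.2000)
After 2 ticks: (0.2500, 0.4700, 0.2800)
After 3 ticks: (0.2470, 0.4750, 0.2780)
P(in 3 jobs after 3 ticks) = 0.4750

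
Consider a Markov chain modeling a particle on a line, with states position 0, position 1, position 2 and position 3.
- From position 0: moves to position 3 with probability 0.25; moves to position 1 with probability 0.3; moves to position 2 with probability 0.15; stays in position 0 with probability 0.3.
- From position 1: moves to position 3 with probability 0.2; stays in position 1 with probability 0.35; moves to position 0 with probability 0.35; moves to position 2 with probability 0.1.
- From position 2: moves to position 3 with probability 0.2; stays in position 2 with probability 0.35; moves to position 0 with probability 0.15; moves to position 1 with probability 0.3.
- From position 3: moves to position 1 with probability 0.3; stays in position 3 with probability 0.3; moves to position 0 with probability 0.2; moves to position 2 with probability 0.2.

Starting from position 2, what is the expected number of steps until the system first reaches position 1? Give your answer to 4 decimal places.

Let t(s) be the expected number of steps to first reach position 1 from state s, with t(position 1) = 0. Conditioning on the first step:
t(position 0) = 1 + 0.3·t(position 0) + 0.15·t(position 2) + 0.25·t(position 3)
t(position 2) = 1 + 0.15·t(position 0) + 0.35·t(position 2) + 0.2·t(position 3)
t(position 3) = 1 + 0.2·t(position 0) + 0.2·t(position 2) + 0.3·t(position 3)
Solving: t(position 0) = 3.3333, t(position 2) = 3.3333, t(position 3) = 3.3333.
Expected steps from position 2 to position 1: 3.3333.

3.3333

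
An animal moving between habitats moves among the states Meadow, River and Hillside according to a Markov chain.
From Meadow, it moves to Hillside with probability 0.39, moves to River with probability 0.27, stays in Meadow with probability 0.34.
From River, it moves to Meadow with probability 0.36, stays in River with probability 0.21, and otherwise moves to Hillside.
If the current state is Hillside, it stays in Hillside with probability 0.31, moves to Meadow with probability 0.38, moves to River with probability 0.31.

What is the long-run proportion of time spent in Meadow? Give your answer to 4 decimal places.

0.3602

Let the stationary distribution be π with π = πP and π_1 + π_2 + π_3 = 1.
π_1 = 0.34·π_1 + 0.36·π_2 + 0.38·π_3
π_2 = 0.27·π_1 + 0.21·π_2 + 0.31·π_3
Solving with the normalization constraint gives π = (0.3602, 0.2687, 0.3711).
So the stationary probability of Meadow is 0.3602.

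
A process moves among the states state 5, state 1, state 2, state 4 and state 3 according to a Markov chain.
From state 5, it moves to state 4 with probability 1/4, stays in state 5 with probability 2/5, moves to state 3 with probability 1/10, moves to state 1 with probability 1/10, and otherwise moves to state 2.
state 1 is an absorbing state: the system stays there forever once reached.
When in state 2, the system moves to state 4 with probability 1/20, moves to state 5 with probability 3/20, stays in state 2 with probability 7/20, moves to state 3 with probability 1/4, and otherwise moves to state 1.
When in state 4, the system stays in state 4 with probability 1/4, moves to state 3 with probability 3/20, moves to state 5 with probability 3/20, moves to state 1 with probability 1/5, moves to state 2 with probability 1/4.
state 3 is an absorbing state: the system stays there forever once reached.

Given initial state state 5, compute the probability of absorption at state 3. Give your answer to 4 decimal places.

0.5005

Let h(s) be the probability of absorption at state 3 starting from transient state s. Then h(state 3) = 1 and h(state 1) = 0. By first-step analysis:
h(state 5) = 0.4·h(state 5) + 0.1·0 + 0.15·h(state 2) + 0.25·h(state 4) + 0.1·1
h(state 2) = 0.15·h(state 5) + 0.2·0 + 0.35·h(state 2) + 0.05·h(state 4) + 0.25·1
h(state 4) = 0.15·h(state 5) + 0.2·0 + 0.25·h(state 2) + 0.25·h(state 4) + 0.15·1
Solving: h(state 5) = 0.5005, h(state 2) = 0.5370, h(state 4) = 0.4791.
Starting from state 5, the probability is 0.5005.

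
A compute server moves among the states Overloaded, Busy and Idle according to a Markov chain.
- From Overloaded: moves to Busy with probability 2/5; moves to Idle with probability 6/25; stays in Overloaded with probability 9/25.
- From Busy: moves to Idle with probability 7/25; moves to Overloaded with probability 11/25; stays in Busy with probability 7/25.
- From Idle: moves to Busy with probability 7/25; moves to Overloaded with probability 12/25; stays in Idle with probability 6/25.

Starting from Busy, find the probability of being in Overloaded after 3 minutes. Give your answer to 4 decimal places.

0.4168

Propagate the distribution vector 3 minutes from Busy.
After 0 minutes: (0.0000, 1.0000, 0.0000)
After 1 minute: (0.4400, 0.2800, 0.2800)
After 2 minutes: (0.4160, 0.3328, 0.2512)
After 3 minutes: (0.4168, 0.3299, 0.2533)
P(in Overloaded after 3 minutes) = 0.4168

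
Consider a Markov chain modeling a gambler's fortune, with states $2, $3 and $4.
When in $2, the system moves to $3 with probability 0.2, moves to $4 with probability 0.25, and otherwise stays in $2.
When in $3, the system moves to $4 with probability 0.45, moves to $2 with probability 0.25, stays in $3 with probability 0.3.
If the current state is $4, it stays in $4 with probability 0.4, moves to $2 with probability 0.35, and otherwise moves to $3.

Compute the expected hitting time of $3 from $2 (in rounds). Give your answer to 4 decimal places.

Let t(s) be the expected number of rounds to first reach $3 from state s, with t($3) = 0. Conditioning on the first round:
t($2) = 1 + 0.55·t($2) + 0.25·t($4)
t($4) = 1 + 0.35·t($2) + 0.4·t($4)
Solving: t($2) = 4.6575, t($4) = 4.3836.
Expected rounds from $2 to $3: 4.6575.

4.6575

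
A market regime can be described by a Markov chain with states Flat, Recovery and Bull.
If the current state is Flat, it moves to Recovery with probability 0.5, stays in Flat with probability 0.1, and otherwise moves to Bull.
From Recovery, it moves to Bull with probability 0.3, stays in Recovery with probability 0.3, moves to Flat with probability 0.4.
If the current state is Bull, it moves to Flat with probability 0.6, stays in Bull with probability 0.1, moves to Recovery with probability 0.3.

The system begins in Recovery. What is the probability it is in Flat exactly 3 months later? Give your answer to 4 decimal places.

0.3540

Propagate the distribution vector 3 months from Recovery.
After 0 months: (0.0000, 1.0000, 0.0000)
After 1 month: (0.4000, 0.3000, 0.3000)
After 2 months: (0.3400, 0.3800, 0.2800)
After 3 months: (0.3540, 0.3680, 0.2780)
P(in Flat after 3 months) = 0.3540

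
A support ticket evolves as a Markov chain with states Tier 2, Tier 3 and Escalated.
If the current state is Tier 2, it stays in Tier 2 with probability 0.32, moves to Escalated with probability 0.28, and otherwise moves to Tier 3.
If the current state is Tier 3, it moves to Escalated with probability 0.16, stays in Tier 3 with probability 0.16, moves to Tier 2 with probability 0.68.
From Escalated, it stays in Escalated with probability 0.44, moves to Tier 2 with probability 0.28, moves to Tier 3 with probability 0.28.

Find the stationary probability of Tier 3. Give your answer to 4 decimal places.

Let the stationary distribution be π with π = πP and π_1 + π_2 + π_3 = 1.
π_1 = 0.32·π_1 + 0.68·π_2 + 0.28·π_3
π_2 = 0.4·π_1 + 0.16·π_2 + 0.28·π_3
Solving with the normalization constraint gives π = (0.4143, 0.2944, 0.2913).
So the stationary probability of Tier 3 is 0.2944.

0.2944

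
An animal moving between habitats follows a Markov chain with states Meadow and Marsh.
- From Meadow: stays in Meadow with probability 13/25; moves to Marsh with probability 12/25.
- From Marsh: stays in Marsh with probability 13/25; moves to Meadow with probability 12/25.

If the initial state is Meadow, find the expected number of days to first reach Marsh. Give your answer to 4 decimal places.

2.0833

Let t(s) be the expected number of days to first reach Marsh from state s, with t(Marsh) = 0. Conditioning on the first day:
t(Meadow) = 1 + 0.52·t(Meadow)
Solving: t(Meadow) = 2.0833.
Expected days from Meadow to Marsh: 2.0833.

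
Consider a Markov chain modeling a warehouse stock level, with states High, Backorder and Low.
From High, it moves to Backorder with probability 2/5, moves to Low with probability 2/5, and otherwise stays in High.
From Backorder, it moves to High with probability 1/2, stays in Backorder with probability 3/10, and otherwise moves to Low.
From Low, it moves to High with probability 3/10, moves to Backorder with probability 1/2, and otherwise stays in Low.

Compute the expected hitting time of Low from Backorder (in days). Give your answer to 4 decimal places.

Let t(s) be the expected number of days to first reach Low from state s, with t(Low) = 0. Conditioning on the first day:
t(High) = 1 + 0.2·t(High) + 0.4·t(Backorder)
t(Backorder) = 1 + 0.5·t(High) + 0.3·t(Backorder)
Solving: t(High) = 3.0556, t(Backorder) = 3.6111.
Expected days from Backorder to Low: 3.6111.

3.6111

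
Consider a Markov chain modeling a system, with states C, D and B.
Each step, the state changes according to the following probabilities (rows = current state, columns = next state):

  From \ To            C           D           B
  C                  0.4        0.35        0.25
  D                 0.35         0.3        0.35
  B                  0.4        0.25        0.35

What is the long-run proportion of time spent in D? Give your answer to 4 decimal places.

0.3037

Let the stationary distribution be π with π = πP and π_1 + π_2 + π_3 = 1.
π_1 = 0.4·π_1 + 0.35·π_2 + 0.4·π_3
π_2 = 0.35·π_1 + 0.3·π_2 + 0.25·π_3
Solving with the normalization constraint gives π = (0.3848, 0.3037, 0.3115).
So the stationary probability of D is 0.3037.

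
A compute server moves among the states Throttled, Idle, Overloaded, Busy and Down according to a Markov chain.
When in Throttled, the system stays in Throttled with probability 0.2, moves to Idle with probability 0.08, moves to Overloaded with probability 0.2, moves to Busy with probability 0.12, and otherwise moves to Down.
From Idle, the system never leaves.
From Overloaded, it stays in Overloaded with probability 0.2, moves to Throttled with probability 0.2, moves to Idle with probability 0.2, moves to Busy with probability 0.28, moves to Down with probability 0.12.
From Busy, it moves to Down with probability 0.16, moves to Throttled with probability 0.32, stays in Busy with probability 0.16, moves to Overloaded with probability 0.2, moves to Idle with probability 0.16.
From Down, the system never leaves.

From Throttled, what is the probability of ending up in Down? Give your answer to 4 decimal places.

0.7240

Let h(s) be the probability of absorption at Down starting from transient state s. Then h(Down) = 1 and h(Idle) = 0. By first-step analysis:
h(Throttled) = 0.2·h(Throttled) + 0.08·0 + 0.2·h(Overloaded) + 0.12·h(Busy) + 0.4·1
h(Overloaded) = 0.2·h(Throttled) + 0.2·0 + 0.2·h(Overloaded) + 0.28·h(Busy) + 0.12·1
h(Busy) = 0.32·h(Throttled) + 0.16·0 + 0.2·h(Overloaded) + 0.16·h(Busy) + 0.16·1
Solving: h(Throttled) = 0.7240, h(Overloaded) = 0.5391, h(Busy) = 0.5946.
Starting from Throttled, the probability is 0.7240.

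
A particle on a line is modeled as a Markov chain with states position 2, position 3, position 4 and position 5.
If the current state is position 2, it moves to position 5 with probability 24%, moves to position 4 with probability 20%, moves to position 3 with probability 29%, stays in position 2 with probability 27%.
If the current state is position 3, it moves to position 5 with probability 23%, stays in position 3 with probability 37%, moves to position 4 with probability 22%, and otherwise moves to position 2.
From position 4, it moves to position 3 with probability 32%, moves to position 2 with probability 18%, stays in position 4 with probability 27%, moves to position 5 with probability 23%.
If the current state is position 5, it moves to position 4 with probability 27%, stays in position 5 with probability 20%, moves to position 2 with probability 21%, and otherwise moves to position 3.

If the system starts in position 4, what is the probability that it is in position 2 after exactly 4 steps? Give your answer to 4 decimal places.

Propagate the distribution vector 4 steps from position 4.
After 0 steps: (0.0000, 0.0000, 1.0000, 0.0000)
After 1 step: (0.1800, 0.3200, 0.2700, 0.2300)
After 2 steps: (0.2031, 0.3306, 0.2414, 0.2249)
After 3 steps: (0.2050, 0.3304, 0.2393, 0.2253)
After 4 steps: (0.2052, 0.3304, 0.2391, 0.2253)
P(in position 2 after 4 steps) = 0.2052

0.2052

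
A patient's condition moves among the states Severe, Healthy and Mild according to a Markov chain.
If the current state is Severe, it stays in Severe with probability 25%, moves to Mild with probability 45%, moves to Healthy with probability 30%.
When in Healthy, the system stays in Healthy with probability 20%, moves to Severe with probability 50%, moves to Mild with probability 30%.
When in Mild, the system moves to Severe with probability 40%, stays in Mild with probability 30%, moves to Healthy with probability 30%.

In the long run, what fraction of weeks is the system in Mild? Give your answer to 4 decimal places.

Let the stationary distribution be π with π = πP and π_1 + π_2 + π_3 = 1.
π_1 = 0.25·π_1 + 0.5·π_2 + 0.4·π_3
π_2 = 0.3·π_1 + 0.2·π_2 + 0.3·π_3
Solving with the normalization constraint gives π = (0.3715, 0.2727, 0.3557).
So the stationary probability of Mild is 0.3557.

0.3557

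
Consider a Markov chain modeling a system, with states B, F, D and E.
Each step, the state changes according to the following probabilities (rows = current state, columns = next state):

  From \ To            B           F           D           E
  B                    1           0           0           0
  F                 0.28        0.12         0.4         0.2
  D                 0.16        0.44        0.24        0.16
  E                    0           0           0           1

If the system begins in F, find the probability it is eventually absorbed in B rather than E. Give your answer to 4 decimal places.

Let h(s) be the probability of absorption at B starting from transient state s. Then h(B) = 1 and h(E) = 0. By first-step analysis:
h(F) = 0.28·1 + 0.12·h(F) + 0.4·h(D) + 0.2·0
h(D) = 0.16·1 + 0.44·h(F) + 0.24·h(D) + 0.16·0
Solving: h(F) = 0.5617, h(D) = 0.5357.
Starting from F, the probability is 0.5617.

0.5617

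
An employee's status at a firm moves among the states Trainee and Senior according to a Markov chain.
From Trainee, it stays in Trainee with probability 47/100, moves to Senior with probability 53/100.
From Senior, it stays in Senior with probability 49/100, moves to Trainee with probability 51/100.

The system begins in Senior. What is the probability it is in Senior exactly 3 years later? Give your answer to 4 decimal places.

Propagate the distribution vector 3 years from Senior.
After 0 years: (0.0000, 1.0000)
After 1 year: (0.5100, 0.4900)
After 2 years: (0.4896, 0.5104)
After 3 years: (0.4904, 0.5096)
P(in Senior after 3 years) = 0.5096

0.5096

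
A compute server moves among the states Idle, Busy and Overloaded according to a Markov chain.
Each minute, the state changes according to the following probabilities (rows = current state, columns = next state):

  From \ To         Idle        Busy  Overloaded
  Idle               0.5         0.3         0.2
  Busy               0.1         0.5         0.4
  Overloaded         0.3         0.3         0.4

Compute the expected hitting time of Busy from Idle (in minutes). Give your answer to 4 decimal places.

3.3333

Let t(s) be the expected number of minutes to first reach Busy from state s, with t(Busy) = 0. Conditioning on the first minute:
t(Idle) = 1 + 0.5·t(Idle) + 0.2·t(Overloaded)
t(Overloaded) = 1 + 0.3·t(Idle) + 0.4·t(Overloaded)
Solving: t(Idle) = 3.3333, t(Overloaded) = 3.3333.
Expected minutes from Idle to Busy: 3.3333.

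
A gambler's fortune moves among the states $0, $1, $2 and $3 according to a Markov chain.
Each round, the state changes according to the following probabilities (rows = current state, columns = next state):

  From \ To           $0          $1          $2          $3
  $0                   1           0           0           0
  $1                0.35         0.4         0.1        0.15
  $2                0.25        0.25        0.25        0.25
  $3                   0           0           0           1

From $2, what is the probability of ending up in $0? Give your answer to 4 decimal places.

Let h(s) be the probability of absorption at $0 starting from transient state s. Then h($0) = 1 and h($3) = 0. By first-step analysis:
h($1) = 0.35·1 + 0.4·h($1) + 0.1·h($2) + 0.15·0
h($2) = 0.25·1 + 0.25·h($1) + 0.25·h($2) + 0.25·0
Solving: h($1) = 0.6765, h($2) = 0.5588.
Starting from $2, the probability is 0.5588.

0.5588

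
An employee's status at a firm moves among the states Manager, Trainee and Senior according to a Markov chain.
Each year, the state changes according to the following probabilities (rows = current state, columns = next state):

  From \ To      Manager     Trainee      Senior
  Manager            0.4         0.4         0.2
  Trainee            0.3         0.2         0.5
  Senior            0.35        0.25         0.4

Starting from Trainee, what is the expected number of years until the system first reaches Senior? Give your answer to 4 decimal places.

Let t(s) be the expected number of years to first reach Senior from state s, with t(Senior) = 0. Conditioning on the first year:
t(Manager) = 1 + 0.4·t(Manager) + 0.4·t(Trainee)
t(Trainee) = 1 + 0.3·t(Manager) + 0.2·t(Trainee)
Solving: t(Manager) = 3.3333, t(Trainee) = 2.5000.
Expected years from Trainee to Senior: 2.5000.

2.5000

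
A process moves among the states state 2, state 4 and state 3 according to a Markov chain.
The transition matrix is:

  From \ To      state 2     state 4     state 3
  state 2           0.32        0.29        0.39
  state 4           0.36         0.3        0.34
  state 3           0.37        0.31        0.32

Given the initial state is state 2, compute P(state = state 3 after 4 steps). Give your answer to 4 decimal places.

0.3505

Propagate the distribution vector 4 steps from state 2.
After 0 steps: (1.0000, 0.0000, 0.0000)
After 1 step: (0.3200, 0.2900, 0.3900)
After 2 steps: (0.3511, 0.3007, 0.3482)
After 3 steps: (0.3494, 0.3000, 0.3506)
After 4 steps: (0.3495, 0.3000, 0.3505)
P(in state 3 after 4 steps) = 0.3505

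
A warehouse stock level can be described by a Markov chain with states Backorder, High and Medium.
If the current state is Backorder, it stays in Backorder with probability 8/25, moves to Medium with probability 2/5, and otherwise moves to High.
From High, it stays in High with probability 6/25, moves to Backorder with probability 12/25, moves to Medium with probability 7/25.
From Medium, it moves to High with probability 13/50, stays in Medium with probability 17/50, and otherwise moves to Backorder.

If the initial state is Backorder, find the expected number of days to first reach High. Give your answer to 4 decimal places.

Let t(s) be the expected number of days to first reach High from state s, with t(High) = 0. Conditioning on the first day:
t(Backorder) = 1 + 0.32·t(Backorder) + 0.4·t(Medium)
t(Medium) = 1 + 0.4·t(Backorder) + 0.34·t(Medium)
Solving: t(Backorder) = 3.6704, t(Medium) = 3.7396.
Expected days from Backorder to High: 3.6704.

3.6704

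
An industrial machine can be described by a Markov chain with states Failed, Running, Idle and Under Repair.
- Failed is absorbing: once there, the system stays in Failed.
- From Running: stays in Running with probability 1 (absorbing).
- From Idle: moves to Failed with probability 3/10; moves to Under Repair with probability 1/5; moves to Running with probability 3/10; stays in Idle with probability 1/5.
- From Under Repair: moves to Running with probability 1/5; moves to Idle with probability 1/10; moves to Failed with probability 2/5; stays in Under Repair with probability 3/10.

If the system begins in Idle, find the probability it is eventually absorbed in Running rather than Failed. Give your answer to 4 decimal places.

Let h(s) be the probability of absorption at Running starting from transient state s. Then h(Running) = 1 and h(Failed) = 0. By first-step analysis:
h(Idle) = 0.3·0 + 0.3·1 + 0.2·h(Idle) + 0.2·h(Under Repair)
h(Under Repair) = 0.4·0 + 0.2·1 + 0.1·h(Idle) + 0.3·h(Under Repair)
Solving: h(Idle) = 0.4630, h(Under Repair) = 0.3519.
Starting from Idle, the probability is 0.4630.

0.4630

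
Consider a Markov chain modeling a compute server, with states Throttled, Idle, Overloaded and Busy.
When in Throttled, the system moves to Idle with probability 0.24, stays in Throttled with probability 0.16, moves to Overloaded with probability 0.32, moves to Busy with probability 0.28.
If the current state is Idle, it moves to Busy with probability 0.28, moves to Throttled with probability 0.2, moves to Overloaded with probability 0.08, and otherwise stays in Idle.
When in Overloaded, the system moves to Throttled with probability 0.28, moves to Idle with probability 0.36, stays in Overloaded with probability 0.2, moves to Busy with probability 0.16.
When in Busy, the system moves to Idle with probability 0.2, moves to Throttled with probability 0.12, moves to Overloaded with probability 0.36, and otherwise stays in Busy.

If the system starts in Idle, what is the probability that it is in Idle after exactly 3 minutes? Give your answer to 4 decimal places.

Propagate the distribution vector 3 minutes from Idle.
After 0 minutes: (0.0000, 1.0000, 0.0000, 0.0000)
After 1 minute: (0.2000, 0.4400, 0.0800, 0.2800)
After 2 minutes: (0.1760, 0.3264, 0.2160, 0.2816)
After 3 minutes: (0.1877, 0.3199, 0.2270, 0.2653)
P(in Idle after 3 minutes) = 0.3199

0.3199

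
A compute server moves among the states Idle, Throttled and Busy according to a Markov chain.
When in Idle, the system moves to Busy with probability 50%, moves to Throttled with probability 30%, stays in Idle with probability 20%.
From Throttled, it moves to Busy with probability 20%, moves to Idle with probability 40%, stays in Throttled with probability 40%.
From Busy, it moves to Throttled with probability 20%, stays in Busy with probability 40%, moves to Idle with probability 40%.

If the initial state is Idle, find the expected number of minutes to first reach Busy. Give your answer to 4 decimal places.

Let t(s) be the expected number of minutes to first reach Busy from state s, with t(Busy) = 0. Conditioning on the first minute:
t(Idle) = 1 + 0.2·t(Idle) + 0.3·t(Throttled)
t(Throttled) = 1 + 0.4·t(Idle) + 0.4·t(Throttled)
Solving: t(Idle) = 2.5000, t(Throttled) = 3.3333.
Expected minutes from Idle to Busy: 2.5000.

2.5000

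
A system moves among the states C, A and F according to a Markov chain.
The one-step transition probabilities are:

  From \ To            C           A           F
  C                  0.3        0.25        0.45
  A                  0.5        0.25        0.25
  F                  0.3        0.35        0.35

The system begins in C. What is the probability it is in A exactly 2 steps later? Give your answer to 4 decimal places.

Sum over the intermediate state after 1 step:
P = P(C→C)·P(C→A) + P(C→A)·P(A→A) + P(C→F)·P(F→A)
  = 0.3×0.25 + 0.25×0.25 + 0.45×0.35
  = 0.0750 + 0.0625 + 0.1575 = 0.2950

0.2950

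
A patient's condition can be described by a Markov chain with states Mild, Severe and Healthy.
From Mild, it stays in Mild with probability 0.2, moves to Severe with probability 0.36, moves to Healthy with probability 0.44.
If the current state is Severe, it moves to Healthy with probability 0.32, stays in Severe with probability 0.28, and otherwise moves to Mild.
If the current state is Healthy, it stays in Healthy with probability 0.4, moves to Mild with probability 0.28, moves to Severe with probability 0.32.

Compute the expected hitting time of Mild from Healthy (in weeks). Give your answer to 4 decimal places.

Let t(s) be the expected number of weeks to first reach Mild from state s, with t(Mild) = 0. Conditioning on the first week:
t(Severe) = 1 + 0.28·t(Severe) + 0.32·t(Healthy)
t(Healthy) = 1 + 0.32·t(Severe) + 0.4·t(Healthy)
Solving: t(Severe) = 2.7913, t(Healthy) = 3.1553.
Expected weeks from Healthy to Mild: 3.1553.

3.1553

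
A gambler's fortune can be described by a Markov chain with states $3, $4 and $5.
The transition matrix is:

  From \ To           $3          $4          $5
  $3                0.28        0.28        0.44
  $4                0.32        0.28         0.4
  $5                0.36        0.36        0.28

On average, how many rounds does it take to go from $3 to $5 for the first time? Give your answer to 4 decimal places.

Let t(s) be the expected number of rounds to first reach $5 from state s, with t($5) = 0. Conditioning on the first round:
t($3) = 1 + 0.28·t($3) + 0.28·t($4)
t($4) = 1 + 0.32·t($3) + 0.28·t($4)
Solving: t($3) = 2.3321, t($4) = 2.4254.
Expected rounds from $3 to $5: 2.3321.

2.3321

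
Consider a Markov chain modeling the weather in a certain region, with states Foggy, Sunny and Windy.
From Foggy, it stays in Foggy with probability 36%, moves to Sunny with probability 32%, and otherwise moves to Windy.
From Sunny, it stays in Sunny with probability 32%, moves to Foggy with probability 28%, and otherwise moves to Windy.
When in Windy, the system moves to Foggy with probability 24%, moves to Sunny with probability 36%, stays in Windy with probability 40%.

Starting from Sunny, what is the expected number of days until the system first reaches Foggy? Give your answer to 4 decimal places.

Let t(s) be the expected number of days to first reach Foggy from state s, with t(Foggy) = 0. Conditioning on the first day:
t(Sunny) = 1 + 0.32·t(Sunny) + 0.4·t(Windy)
t(Windy) = 1 + 0.36·t(Sunny) + 0.4·t(Windy)
Solving: t(Sunny) = 3.7879, t(Windy) = 3.9394.
Expected days from Sunny to Foggy: 3.7879.

3.7879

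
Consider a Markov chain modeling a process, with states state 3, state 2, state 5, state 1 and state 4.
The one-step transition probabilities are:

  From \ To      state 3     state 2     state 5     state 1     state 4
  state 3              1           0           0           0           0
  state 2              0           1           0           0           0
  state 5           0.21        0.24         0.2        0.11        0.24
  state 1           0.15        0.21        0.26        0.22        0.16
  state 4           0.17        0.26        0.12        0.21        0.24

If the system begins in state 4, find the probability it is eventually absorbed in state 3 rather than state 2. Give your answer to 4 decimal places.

0.4112

Let h(s) be the probability of absorption at state 3 starting from transient state s. Then h(state 3) = 1 and h(state 2) = 0. By first-step analysis:
h(state 5) = 0.21·1 + 0.24·0 + 0.2·h(state 5) + 0.11·h(state 1) + 0.24·h(state 4)
h(state 1) = 0.15·1 + 0.21·0 + 0.26·h(state 5) + 0.22·h(state 1) + 0.16·h(state 4)
h(state 4) = 0.17·1 + 0.26·0 + 0.12·h(state 5) + 0.21·h(state 1) + 0.24·h(state 4)
Solving: h(state 5) = 0.4443, h(state 1) = 0.4247, h(state 4) = 0.4112.
Starting from state 4, the probability is 0.4112.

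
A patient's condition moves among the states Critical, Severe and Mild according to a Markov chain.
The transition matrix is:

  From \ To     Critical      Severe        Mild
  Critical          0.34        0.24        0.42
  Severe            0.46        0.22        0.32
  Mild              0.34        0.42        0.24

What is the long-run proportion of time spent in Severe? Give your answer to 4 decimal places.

Let the stationary distribution be π with π = πP and π_1 + π_2 + π_3 = 1.
π_1 = 0.34·π_1 + 0.46·π_2 + 0.34·π_3
π_2 = 0.24·π_1 + 0.22·π_2 + 0.42·π_3
Solving with the normalization constraint gives π = (0.3752, 0.2937, 0.3310).
So the stationary probability of Severe is 0.2937.

0.2937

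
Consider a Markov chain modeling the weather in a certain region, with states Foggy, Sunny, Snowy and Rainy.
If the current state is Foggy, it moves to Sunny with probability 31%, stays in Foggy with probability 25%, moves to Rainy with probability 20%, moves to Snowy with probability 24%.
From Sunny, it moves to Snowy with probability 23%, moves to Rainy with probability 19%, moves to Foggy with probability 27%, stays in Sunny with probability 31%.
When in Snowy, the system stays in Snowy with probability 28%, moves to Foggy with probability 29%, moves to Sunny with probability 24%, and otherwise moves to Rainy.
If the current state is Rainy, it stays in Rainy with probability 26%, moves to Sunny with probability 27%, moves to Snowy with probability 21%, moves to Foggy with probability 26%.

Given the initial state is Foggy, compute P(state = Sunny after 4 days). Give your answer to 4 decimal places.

Propagate the distribution vector 4 days from Foggy.
After 0 days: (1.0000, 0.0000, 0.0000, 0.0000)
After 1 day: (0.2500, 0.3100, 0.2400, 0.2000)
After 2 days: (0.2678, 0.2852, 0.2405, 0.2065)
After 3 days: (0.2674, 0.2849, 0.2406, 0.2071)
After 4 days: (0.2674, 0.2849, 0.2406, 0.2072)
P(in Sunny after 4 days) = 0.2849

0.2849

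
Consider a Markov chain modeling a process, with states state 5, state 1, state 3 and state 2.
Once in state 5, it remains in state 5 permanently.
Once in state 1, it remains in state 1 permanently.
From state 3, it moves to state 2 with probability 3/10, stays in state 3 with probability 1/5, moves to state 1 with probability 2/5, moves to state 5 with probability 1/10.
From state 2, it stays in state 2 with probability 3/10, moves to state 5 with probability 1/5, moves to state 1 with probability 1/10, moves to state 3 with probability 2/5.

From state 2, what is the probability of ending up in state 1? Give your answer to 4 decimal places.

0.5455

Let h(s) be the probability of absorption at state 1 starting from transient state s. Then h(state 1) = 1 and h(state 5) = 0. By first-step analysis:
h(state 3) = 0.1·0 + 0.4·1 + 0.2·h(state 3) + 0.3·h(state 2)
h(state 2) = 0.2·0 + 0.1·1 + 0.4·h(state 3) + 0.3·h(state 2)
Solving: h(state 3) = 0.7045, h(state 2) = 0.5455.
Starting from state 2, the probability is 0.5455.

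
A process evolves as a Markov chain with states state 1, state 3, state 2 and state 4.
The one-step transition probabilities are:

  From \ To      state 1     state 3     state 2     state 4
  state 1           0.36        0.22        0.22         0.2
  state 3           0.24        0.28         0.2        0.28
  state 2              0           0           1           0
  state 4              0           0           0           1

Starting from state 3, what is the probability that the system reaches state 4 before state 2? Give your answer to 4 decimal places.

0.5569

Let h(s) be the probability of absorption at state 4 starting from transient state s. Then h(state 4) = 1 and h(state 2) = 0. By first-step analysis:
h(state 1) = 0.36·h(state 1) + 0.22·h(state 3) + 0.22·0 + 0.2·1
h(state 3) = 0.24·h(state 1) + 0.28·h(state 3) + 0.2·0 + 0.28·1
Solving: h(state 1) = 0.5039, h(state 3) = 0.5569.
Starting from state 3, the probability is 0.5569.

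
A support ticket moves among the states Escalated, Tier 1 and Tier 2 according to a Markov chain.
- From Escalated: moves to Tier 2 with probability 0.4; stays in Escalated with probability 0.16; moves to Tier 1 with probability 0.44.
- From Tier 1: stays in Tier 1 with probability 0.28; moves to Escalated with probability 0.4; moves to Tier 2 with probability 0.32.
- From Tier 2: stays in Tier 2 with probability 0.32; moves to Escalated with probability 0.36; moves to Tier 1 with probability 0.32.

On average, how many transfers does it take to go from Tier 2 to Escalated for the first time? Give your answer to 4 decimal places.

2.6860

Let t(s) be the expected number of transfers to first reach Escalated from state s, with t(Escalated) = 0. Conditioning on the first transfer:
t(Tier 1) = 1 + 0.28·t(Tier 1) + 0.32·t(Tier 2)
t(Tier 2) = 1 + 0.32·t(Tier 1) + 0.32·t(Tier 2)
Solving: t(Tier 1) = 2.5826, t(Tier 2) = 2.6860.
Expected transfers from Tier 2 to Escalated: 2.6860.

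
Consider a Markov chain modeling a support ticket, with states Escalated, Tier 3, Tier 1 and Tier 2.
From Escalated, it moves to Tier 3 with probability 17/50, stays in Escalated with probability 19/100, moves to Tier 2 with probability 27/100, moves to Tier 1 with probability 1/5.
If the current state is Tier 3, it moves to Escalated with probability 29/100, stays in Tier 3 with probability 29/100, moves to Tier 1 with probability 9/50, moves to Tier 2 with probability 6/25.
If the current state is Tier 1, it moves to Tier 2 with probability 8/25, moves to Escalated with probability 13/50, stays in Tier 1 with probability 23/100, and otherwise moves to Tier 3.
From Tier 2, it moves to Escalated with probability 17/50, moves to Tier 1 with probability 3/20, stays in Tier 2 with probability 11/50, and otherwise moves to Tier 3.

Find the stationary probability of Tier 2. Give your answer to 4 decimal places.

Let the stationary distribution be π with π = πP and π_1 + π_2 + π_3 + π_4 = 1.
π_1 = 0.19·π_1 + 0.29·π_2 + 0.26·π_3 + 0.34·π_4
π_2 = 0.34·π_1 + 0.29·π_2 + 0.19·π_3 + 0.29·π_4
π_3 = 0.2·π_1 + 0.18·π_2 + 0.23·π_3 + 0.15·π_4
Solving with the normalization constraint gives π = (0.2703, 0.2848, 0.1870, 0.2579).
So the stationary probability of Tier 2 is 0.2579.

0.2579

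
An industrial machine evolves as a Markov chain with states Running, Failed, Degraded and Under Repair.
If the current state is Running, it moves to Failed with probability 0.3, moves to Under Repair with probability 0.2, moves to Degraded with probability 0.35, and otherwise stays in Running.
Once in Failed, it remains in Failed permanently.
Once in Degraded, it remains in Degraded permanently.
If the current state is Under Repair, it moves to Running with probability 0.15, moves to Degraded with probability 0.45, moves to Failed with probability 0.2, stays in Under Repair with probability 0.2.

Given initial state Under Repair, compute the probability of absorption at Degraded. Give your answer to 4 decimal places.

0.6692

Let h(s) be the probability of absorption at Degraded starting from transient state s. Then h(Degraded) = 1 and h(Failed) = 0. By first-step analysis:
h(Running) = 0.15·h(Running) + 0.3·0 + 0.35·1 + 0.2·h(Under Repair)
h(Under Repair) = 0.15·h(Running) + 0.2·0 + 0.45·1 + 0.2·h(Under Repair)
Solving: h(Running) = 0.5692, h(Under Repair) = 0.6692.
Starting from Under Repair, the probability is 0.6692.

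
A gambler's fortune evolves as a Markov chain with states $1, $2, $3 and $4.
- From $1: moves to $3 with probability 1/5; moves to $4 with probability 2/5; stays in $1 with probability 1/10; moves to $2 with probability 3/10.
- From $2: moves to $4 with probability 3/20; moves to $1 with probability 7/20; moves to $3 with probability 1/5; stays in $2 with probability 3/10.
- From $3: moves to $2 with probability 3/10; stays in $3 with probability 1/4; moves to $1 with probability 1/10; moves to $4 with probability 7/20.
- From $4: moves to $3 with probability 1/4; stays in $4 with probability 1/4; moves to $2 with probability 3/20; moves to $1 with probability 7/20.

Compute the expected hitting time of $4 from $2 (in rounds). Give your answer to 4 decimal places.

3.9749

Let t(s) be the expected number of rounds to first reach $4 from state s, with t($4) = 0. Conditioning on the first round:
t($1) = 1 + 0.1·t($1) + 0.3·t($2) + 0.2·t($3)
t($2) = 1 + 0.35·t($1) + 0.3·t($2) + 0.2·t($3)
t($3) = 1 + 0.1·t($1) + 0.3·t($2) + 0.25·t($3)
Solving: t($1) = 3.1799, t($2) = 3.9749, t($3) = 3.3473.
Expected rounds from $2 to $4: 3.9749.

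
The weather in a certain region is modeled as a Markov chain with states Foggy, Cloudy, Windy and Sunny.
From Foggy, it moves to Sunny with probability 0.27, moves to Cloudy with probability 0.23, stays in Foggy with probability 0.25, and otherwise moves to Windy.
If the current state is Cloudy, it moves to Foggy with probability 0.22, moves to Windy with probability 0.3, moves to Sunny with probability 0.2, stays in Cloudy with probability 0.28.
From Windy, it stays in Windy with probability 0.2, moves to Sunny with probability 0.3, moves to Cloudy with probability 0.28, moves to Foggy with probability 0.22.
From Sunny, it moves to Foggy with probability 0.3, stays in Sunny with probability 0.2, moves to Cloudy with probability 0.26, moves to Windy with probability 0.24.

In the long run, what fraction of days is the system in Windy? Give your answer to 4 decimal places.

Let the stationary distribution be π with π = πP and π_1 + π_2 + π_3 + π_4 = 1.
π_1 = 0.25·π_1 + 0.22·π_2 + 0.22·π_3 + 0.3·π_4
π_2 = 0.23·π_1 + 0.28·π_2 + 0.28·π_3 + 0.26·π_4
π_3 = 0.25·π_1 + 0.3·π_2 + 0.2·π_3 + 0.24·π_4
Solving with the normalization constraint gives π = (0.2468, 0.2628, 0.2483, 0.2421).
So the stationary probability of Windy is 0.2483.

0.2483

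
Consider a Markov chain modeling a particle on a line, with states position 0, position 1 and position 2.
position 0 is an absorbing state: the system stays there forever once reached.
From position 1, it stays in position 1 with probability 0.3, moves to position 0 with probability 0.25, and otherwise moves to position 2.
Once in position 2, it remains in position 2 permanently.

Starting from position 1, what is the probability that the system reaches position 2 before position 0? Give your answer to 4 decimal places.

0.6429

Let h(s) be the probability of absorption at position 2 starting from transient state s. Then h(position 2) = 1 and h(position 0) = 0. By first-step analysis:
h(position 1) = 0.25·0 + 0.3·h(position 1) + 0.45·1
Solving: h(position 1) = 0.6429.
Starting from position 1, the probability is 0.6429.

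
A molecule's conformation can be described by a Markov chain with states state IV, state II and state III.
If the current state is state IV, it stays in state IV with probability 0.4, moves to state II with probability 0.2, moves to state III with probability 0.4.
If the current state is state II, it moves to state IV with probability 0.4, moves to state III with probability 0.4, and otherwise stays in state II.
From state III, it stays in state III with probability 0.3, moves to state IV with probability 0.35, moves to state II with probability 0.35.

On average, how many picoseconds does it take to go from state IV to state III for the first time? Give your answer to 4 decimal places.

Let t(s) be the expected number of picoseconds to first reach state III from state s, with t(state III) = 0. Conditioning on the first picosecond:
t(state IV) = 1 + 0.4·t(state IV) + 0.2·t(state II)
t(state II) = 1 + 0.4·t(state IV) + 0.2·t(state II)
Solving: t(state IV) = 2.5000, t(state II) = 2.5000.
Expected picoseconds from state IV to state III: 2.5000.

2.5000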